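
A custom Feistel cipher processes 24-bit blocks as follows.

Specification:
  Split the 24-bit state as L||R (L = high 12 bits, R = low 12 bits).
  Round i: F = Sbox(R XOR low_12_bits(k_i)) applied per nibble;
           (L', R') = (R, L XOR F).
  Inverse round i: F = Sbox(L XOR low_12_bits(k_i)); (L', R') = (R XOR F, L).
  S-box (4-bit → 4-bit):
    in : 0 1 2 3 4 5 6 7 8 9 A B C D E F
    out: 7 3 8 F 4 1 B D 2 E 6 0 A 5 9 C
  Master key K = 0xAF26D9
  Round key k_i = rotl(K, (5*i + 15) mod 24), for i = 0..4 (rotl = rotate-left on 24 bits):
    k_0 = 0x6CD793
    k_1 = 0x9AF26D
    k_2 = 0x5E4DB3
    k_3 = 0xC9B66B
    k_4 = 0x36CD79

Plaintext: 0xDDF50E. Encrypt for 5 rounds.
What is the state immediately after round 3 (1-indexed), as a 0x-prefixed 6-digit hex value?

s_0 = plaintext = 0xDDF50E
s_1 = Round(s_0, k_0) = 0x50E53A
s_2 = Round(s_1, k_1) = 0x53A813
s_3 = Round(s_2, k_2) = 0x81345D
s_4 = Round(s_3, k_3) = 0x45D0E8
s_5 = Round(s_4, k_4) = 0x0E81BE

0x81345D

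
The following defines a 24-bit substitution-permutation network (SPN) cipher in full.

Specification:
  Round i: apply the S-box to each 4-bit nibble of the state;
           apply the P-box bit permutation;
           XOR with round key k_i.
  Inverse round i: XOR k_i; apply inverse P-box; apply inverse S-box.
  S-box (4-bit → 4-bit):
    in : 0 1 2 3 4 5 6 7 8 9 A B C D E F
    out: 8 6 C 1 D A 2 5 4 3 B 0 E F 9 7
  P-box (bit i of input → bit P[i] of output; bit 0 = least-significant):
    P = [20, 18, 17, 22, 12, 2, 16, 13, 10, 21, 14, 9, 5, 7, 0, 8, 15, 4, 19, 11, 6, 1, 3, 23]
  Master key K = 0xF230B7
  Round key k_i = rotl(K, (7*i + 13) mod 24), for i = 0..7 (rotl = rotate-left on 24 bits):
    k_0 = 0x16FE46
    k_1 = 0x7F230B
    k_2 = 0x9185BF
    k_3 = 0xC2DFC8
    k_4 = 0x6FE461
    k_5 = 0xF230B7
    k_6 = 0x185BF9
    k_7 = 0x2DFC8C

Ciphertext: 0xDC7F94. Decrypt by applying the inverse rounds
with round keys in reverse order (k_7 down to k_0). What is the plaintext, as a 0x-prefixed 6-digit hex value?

0xB94715

s_0 = ciphertext = 0xDC7F94
s_1 = InvRound(s_0, k_7) = 0x29058E
s_2 = InvRound(s_1, k_6) = 0x957DF3
s_3 = InvRound(s_2, k_5) = 0x300F1C
s_4 = InvRound(s_3, k_4) = 0x7D42CD
s_5 = InvRound(s_4, k_3) = 0x0429FF
s_6 = InvRound(s_5, k_2) = 0xEEB329
s_7 = InvRound(s_6, k_1) = 0x533B73
s_8 = InvRound(s_7, k_0) = 0xB94715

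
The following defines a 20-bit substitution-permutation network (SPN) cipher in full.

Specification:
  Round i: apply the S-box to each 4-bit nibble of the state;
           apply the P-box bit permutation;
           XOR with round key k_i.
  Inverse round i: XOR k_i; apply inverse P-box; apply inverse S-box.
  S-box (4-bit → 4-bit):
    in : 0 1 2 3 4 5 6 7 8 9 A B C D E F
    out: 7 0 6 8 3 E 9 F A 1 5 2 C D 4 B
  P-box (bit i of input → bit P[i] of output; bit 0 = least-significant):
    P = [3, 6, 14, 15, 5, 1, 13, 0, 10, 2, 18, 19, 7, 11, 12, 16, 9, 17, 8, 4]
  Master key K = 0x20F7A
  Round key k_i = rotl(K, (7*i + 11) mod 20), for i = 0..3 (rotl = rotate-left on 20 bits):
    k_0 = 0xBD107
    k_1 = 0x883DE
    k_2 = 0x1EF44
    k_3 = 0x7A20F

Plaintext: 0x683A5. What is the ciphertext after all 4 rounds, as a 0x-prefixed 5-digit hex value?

s_0 = plaintext = 0x683A5
s_1 = Round(s_0, k_0) = 0x23B77
s_2 = Round(s_1, k_1) = 0xB62B1
s_3 = Round(s_2, k_2) = 0x6EFC2
s_4 = Round(s_3, k_3) = 0xFD45A

0xFD45A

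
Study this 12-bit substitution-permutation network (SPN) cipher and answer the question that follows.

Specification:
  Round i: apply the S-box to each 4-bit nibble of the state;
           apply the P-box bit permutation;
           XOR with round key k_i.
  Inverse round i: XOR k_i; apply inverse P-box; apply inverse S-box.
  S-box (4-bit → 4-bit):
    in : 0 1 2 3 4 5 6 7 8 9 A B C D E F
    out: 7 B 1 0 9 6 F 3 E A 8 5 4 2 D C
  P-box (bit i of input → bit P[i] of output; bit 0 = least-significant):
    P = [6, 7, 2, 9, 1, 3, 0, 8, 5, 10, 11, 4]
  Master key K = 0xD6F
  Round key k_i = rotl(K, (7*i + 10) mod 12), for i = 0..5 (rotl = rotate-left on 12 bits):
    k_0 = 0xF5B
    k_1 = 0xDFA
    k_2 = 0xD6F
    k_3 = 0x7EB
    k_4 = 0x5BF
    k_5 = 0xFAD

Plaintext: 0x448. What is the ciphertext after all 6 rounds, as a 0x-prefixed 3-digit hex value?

s_0 = plaintext = 0x448
s_1 = Round(s_0, k_0) = 0xCED
s_2 = Round(s_1, k_1) = 0x479
s_3 = Round(s_2, k_2) = 0xFD5
s_4 = Round(s_3, k_3) = 0xF77
s_5 = Round(s_4, k_4) = 0xD65
s_6 = Round(s_5, k_5) = 0xA22

0xA22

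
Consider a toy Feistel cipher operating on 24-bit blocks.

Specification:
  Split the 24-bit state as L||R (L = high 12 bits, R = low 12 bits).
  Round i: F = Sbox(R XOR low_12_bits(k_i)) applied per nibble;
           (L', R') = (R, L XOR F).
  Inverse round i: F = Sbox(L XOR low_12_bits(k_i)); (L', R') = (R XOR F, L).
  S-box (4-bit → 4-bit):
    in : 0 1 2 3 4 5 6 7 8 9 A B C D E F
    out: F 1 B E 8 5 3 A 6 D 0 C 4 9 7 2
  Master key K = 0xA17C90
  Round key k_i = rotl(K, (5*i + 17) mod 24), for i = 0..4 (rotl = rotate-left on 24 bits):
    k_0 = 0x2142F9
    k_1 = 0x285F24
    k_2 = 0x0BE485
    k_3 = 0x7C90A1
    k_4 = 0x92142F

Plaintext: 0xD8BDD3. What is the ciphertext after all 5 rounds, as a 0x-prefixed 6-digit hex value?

s_0 = plaintext = 0xD8BDD3
s_1 = Round(s_0, k_0) = 0xDD3F3B
s_2 = Round(s_1, k_1) = 0xF3B2C1
s_3 = Round(s_2, k_2) = 0x2C1CB3
s_4 = Round(s_3, k_3) = 0xCB36DA
s_5 = Round(s_4, k_4) = 0x6DA796

0x6DA796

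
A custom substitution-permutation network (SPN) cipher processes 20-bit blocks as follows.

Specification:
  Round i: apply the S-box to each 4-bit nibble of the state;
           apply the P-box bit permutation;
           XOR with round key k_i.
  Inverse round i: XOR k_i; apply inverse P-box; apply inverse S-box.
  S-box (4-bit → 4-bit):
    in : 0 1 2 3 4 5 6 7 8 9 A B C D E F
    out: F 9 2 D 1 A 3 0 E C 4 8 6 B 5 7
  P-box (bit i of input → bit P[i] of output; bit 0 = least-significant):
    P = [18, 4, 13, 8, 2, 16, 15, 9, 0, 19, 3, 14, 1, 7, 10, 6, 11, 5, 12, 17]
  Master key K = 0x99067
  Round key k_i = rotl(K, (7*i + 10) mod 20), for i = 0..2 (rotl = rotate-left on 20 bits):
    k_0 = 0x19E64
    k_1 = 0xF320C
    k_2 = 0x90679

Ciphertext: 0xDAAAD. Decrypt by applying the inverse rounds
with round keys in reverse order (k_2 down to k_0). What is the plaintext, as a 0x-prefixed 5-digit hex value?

0xF2FF7

s_0 = ciphertext = 0xDAAAD
s_1 = InvRound(s_0, k_2) = 0x487EF
s_2 = InvRound(s_1, k_1) = 0x806C9
s_3 = InvRound(s_2, k_0) = 0xF2FF7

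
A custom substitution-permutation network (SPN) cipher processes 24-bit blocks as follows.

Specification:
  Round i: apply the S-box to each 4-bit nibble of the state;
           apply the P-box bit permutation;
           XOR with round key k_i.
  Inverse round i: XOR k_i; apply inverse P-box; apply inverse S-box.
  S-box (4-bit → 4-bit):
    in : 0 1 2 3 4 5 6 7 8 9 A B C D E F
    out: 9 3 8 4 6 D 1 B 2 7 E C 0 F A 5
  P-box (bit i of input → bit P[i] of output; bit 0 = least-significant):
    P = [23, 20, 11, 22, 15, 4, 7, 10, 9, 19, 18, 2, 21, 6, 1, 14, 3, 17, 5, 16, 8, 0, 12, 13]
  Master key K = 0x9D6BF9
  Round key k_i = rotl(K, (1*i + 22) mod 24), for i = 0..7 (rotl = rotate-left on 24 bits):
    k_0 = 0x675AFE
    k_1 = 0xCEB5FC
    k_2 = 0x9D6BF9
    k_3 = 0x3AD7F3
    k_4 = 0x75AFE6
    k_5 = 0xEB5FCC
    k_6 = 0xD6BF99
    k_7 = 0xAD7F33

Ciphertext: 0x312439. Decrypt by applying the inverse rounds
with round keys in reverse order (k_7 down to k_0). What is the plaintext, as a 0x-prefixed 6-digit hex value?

s_0 = ciphertext = 0x312439
s_1 = InvRound(s_0, k_7) = 0xF6B9C9
s_2 = InvRound(s_1, k_6) = 0xCC16EC
s_3 = InvRound(s_2, k_5) = 0x6A03C3
s_4 = InvRound(s_3, k_4) = 0xEACA04
s_5 = InvRound(s_4, k_3) = 0x9342AD
s_6 = InvRound(s_5, k_2) = 0x088A83
s_7 = InvRound(s_6, k_1) = 0xD945E5
s_8 = InvRound(s_7, k_0) = 0x91F9E9

0x91F9E9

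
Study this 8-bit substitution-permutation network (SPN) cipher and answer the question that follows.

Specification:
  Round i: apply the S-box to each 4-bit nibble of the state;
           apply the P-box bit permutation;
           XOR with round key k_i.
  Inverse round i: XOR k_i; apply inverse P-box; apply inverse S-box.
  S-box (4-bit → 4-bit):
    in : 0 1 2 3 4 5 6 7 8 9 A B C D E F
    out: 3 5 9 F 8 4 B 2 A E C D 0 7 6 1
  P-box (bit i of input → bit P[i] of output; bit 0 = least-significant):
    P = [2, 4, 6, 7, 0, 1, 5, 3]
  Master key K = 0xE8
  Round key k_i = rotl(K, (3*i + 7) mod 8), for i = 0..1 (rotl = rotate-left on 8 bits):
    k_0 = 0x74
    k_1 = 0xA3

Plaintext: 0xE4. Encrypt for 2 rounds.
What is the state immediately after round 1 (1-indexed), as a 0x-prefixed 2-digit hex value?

s_0 = plaintext = 0xE4
s_1 = Round(s_0, k_0) = 0xD6
s_2 = Round(s_1, k_1) = 0x14

0xD6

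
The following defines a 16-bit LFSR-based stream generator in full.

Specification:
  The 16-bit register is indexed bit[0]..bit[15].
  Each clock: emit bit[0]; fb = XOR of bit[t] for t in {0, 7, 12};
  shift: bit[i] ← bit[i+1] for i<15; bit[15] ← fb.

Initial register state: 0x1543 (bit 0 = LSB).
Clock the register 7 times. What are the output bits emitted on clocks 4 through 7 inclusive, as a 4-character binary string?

reg_0 = 0x1543
clock 1: out=1, reg = 0x0AA1
clock 2: out=1, reg = 0x0550
clock 3: out=0, reg = 0x02A8
clock 4: out=0, reg = 0x8154
clock 5: out=0, reg = 0x40AA
clock 6: out=0, reg = 0xA055
clock 7: out=1, reg = 0xD02A

0001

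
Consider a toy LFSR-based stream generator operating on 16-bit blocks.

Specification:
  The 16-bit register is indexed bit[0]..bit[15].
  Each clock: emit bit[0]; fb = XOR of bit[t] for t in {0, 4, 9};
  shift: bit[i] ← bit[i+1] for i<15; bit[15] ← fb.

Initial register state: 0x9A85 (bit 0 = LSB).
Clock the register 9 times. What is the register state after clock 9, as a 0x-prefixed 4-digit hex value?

0xB04D

reg_0 = 0x9A85
clock 1: out=1, reg = 0x4D42
clock 2: out=0, reg = 0x26A1
clock 3: out=1, reg = 0x1350
clock 4: out=0, reg = 0x09A8
clock 5: out=0, reg = 0x04D4
clock 6: out=0, reg = 0x826A
clock 7: out=0, reg = 0xC135
clock 8: out=1, reg = 0x609A
clock 9: out=0, reg = 0xB04D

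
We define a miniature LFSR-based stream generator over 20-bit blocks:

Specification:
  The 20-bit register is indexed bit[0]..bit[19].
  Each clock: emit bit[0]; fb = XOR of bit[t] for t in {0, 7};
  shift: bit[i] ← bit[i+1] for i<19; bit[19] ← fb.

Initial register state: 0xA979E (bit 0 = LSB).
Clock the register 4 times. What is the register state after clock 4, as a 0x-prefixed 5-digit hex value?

0x1A979

reg_0 = 0xA979E
clock 1: out=0, reg = 0xD4BCF
clock 2: out=1, reg = 0x6A5E7
clock 3: out=1, reg = 0x352F3
clock 4: out=1, reg = 0x1A979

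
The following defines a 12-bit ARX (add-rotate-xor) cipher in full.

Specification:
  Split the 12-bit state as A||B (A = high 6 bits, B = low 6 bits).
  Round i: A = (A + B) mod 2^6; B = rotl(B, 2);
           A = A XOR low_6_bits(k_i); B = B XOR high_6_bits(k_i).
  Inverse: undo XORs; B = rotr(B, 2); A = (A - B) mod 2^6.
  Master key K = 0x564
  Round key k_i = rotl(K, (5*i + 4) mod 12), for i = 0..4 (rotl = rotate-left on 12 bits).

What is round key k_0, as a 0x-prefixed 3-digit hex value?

0x645

K = 0x564
k_0 = rotl(K, (5*0+4) mod 12) = rotl(K, 4) = 0x645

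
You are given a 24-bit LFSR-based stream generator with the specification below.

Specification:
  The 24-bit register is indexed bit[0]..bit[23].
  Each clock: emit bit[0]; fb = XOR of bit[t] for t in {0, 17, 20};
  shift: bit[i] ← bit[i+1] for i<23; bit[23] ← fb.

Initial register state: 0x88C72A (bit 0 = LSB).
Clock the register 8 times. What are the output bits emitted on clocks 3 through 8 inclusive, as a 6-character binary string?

reg_0 = 0x88C72A
clock 1: out=0, reg = 0x446395
clock 2: out=1, reg = 0xA231CA
clock 3: out=0, reg = 0xD118E5
clock 4: out=1, reg = 0x688C72
clock 5: out=0, reg = 0x344639
clock 6: out=1, reg = 0x1A231C
clock 7: out=0, reg = 0x0D118E
clock 8: out=0, reg = 0x0688C7

010100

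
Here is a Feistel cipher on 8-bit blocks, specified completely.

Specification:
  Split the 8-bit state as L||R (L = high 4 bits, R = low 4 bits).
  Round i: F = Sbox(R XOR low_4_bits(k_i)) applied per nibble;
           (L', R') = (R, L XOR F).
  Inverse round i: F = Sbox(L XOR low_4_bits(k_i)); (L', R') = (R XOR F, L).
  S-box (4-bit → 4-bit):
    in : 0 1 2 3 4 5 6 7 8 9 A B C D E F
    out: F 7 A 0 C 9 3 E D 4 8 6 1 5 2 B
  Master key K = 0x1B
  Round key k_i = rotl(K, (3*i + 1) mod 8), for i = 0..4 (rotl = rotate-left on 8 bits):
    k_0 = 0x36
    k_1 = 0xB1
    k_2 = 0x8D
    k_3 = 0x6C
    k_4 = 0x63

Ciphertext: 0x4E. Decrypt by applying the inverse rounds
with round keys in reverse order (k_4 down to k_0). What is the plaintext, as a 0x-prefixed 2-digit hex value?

0x74

s_0 = ciphertext = 0x4E
s_1 = InvRound(s_0, k_4) = 0x04
s_2 = InvRound(s_1, k_3) = 0x50
s_3 = InvRound(s_2, k_2) = 0xD5
s_4 = InvRound(s_3, k_1) = 0x4D
s_5 = InvRound(s_4, k_0) = 0x74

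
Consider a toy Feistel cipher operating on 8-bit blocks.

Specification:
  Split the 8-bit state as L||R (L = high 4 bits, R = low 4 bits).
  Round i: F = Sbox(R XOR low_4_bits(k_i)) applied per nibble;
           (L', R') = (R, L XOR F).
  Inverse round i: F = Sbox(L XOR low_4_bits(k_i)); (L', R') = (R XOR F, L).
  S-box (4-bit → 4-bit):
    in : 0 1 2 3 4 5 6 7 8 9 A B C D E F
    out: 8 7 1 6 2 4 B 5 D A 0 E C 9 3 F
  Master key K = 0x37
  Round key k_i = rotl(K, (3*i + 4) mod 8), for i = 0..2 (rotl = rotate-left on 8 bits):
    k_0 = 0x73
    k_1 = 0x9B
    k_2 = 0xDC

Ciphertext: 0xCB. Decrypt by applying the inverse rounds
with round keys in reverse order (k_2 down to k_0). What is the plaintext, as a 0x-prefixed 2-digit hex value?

s_0 = ciphertext = 0xCB
s_1 = InvRound(s_0, k_2) = 0x3C
s_2 = InvRound(s_1, k_1) = 0x13
s_3 = InvRound(s_2, k_0) = 0x21

0x21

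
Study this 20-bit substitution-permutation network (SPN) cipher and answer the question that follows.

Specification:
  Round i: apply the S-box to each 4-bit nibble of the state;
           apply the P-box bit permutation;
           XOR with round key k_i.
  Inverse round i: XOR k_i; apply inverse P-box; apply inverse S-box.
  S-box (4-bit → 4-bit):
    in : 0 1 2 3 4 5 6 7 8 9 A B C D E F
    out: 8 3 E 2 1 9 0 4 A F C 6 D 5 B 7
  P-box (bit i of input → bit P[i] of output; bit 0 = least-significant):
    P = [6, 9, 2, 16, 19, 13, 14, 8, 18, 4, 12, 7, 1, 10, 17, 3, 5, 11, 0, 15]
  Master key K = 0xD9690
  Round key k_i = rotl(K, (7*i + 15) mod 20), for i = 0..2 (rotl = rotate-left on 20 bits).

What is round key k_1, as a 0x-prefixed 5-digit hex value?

K = 0xD9690
k_0 = rotl(K, (7*0+15) mod 20) = rotl(K, 15) = 0x86CB4
k_1 = rotl(K, (7*1+15) mod 20) = rotl(K, 2) = 0x65A43

0x65A43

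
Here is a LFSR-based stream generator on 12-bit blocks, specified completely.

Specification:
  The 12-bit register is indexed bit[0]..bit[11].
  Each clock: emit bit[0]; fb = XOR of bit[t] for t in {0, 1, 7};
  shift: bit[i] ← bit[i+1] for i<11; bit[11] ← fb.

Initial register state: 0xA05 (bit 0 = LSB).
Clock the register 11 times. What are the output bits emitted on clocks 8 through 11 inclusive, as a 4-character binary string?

0010

reg_0 = 0xA05
clock 1: out=1, reg = 0xD02
clock 2: out=0, reg = 0xE81
clock 3: out=1, reg = 0x740
clock 4: out=0, reg = 0x3A0
clock 5: out=0, reg = 0x9D0
clock 6: out=0, reg = 0xCE8
clock 7: out=0, reg = 0xE74
clock 8: out=0, reg = 0x73A
clock 9: out=0, reg = 0xB9D
clock 10: out=1, reg = 0x5CE
clock 11: out=0, reg = 0x2E7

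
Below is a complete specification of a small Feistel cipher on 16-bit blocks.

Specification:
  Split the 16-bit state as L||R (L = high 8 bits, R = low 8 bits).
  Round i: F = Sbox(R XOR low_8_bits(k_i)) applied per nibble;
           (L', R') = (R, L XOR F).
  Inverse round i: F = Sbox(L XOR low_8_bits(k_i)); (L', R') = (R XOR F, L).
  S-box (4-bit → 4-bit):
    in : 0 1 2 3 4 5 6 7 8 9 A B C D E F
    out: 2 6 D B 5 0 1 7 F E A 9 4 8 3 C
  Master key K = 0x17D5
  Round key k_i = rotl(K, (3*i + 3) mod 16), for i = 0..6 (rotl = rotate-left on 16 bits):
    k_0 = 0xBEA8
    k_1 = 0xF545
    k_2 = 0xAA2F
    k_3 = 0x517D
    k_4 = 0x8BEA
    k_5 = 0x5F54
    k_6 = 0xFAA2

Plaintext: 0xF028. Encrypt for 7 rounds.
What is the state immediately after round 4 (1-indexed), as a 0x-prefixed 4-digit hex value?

0x0007

s_0 = plaintext = 0xF028
s_1 = Round(s_0, k_0) = 0x2802
s_2 = Round(s_1, k_1) = 0x027F
s_3 = Round(s_2, k_2) = 0x7F00
s_4 = Round(s_3, k_3) = 0x0007
s_5 = Round(s_4, k_4) = 0x0738
s_6 = Round(s_5, k_5) = 0x3813
s_7 = Round(s_6, k_6) = 0x13AE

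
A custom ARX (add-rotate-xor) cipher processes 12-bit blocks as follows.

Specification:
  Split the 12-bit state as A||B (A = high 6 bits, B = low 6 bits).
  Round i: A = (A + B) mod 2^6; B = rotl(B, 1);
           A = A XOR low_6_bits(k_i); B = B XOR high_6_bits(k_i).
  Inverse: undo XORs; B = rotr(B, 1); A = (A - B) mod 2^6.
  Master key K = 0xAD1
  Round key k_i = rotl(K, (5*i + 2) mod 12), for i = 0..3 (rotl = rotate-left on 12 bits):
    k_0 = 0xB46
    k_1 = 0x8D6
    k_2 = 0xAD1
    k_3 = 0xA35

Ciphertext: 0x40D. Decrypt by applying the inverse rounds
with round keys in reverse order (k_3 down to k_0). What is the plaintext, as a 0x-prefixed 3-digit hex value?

0xE85

s_0 = ciphertext = 0x40D
s_1 = InvRound(s_0, k_3) = 0xCF2
s_2 = InvRound(s_1, k_2) = 0xDAC
s_3 = InvRound(s_2, k_1) = 0xE67
s_4 = InvRound(s_3, k_0) = 0xE85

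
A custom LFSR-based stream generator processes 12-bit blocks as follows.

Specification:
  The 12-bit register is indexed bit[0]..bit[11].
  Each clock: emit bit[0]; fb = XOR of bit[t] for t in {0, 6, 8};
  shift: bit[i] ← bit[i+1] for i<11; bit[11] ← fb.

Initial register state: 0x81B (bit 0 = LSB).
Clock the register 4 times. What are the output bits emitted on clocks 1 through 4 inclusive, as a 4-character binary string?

1101

reg_0 = 0x81B
clock 1: out=1, reg = 0xC0D
clock 2: out=1, reg = 0xE06
clock 3: out=0, reg = 0x703
clock 4: out=1, reg = 0x381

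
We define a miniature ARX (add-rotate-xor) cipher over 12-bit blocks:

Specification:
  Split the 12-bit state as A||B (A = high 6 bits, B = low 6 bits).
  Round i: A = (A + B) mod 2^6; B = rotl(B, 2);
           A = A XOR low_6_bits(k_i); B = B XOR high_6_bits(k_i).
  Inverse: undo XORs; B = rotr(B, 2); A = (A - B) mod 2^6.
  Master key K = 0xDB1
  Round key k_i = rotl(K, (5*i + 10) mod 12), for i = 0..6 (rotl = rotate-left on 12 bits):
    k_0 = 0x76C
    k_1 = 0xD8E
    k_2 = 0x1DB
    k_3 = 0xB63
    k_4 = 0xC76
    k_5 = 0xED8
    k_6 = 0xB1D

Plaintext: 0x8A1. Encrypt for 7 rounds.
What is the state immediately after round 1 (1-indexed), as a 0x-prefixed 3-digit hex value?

s_0 = plaintext = 0x8A1
s_1 = Round(s_0, k_0) = 0xBDB
s_2 = Round(s_1, k_1) = 0x11B
s_3 = Round(s_2, k_2) = 0x12A
s_4 = Round(s_3, k_3) = 0x347
s_5 = Round(s_4, k_4) = 0x8AD
s_6 = Round(s_5, k_5) = 0x5CD
s_7 = Round(s_6, k_6) = 0xE58

0xBDB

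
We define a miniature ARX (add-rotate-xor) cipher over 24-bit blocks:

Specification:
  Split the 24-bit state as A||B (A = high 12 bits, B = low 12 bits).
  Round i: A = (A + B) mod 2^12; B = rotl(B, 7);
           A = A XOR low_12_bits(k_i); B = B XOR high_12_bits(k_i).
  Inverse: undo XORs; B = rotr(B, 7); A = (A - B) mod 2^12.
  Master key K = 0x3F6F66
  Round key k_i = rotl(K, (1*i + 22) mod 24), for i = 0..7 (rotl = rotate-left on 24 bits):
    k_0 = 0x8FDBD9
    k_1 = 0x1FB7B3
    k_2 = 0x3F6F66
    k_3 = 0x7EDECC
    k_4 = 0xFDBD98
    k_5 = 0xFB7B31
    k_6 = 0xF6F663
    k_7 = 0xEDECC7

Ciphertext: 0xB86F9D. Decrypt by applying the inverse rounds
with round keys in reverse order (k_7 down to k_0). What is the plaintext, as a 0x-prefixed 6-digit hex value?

0x83E8CF

s_0 = ciphertext = 0xB86F9D
s_1 = InvRound(s_0, k_7) = 0xEDF862
s_2 = InvRound(s_1, k_6) = 0x70E1AE
s_3 = InvRound(s_2, k_5) = 0x90333C
s_4 = InvRound(s_3, k_4) = 0x7A2CF9
s_5 = InvRound(s_4, k_3) = 0x6D8296
s_6 = InvRound(s_5, k_2) = 0xDBCC02
s_7 = InvRound(s_6, k_1) = 0xAD4F3B
s_8 = InvRound(s_7, k_0) = 0x83E8CF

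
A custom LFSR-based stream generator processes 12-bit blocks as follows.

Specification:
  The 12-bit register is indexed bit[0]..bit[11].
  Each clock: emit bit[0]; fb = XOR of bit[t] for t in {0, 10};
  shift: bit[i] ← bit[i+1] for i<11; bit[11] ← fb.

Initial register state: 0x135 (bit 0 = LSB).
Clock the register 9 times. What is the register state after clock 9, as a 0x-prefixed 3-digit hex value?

reg_0 = 0x135
clock 1: out=1, reg = 0x89A
clock 2: out=0, reg = 0x44D
clock 3: out=1, reg = 0x226
clock 4: out=0, reg = 0x113
clock 5: out=1, reg = 0x889
clock 6: out=1, reg = 0xC44
clock 7: out=0, reg = 0xE22
clock 8: out=0, reg = 0xF11
clock 9: out=1, reg = 0x788

0x788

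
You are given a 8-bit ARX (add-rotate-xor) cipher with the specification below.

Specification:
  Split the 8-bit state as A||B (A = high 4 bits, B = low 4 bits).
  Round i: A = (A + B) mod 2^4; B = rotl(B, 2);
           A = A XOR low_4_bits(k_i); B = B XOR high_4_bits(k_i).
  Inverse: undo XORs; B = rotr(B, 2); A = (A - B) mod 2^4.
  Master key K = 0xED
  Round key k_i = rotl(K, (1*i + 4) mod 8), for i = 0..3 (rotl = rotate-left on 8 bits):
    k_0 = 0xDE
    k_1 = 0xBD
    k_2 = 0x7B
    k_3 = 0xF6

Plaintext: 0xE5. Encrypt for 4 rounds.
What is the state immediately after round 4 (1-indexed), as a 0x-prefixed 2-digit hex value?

s_0 = plaintext = 0xE5
s_1 = Round(s_0, k_0) = 0xD8
s_2 = Round(s_1, k_1) = 0x89
s_3 = Round(s_2, k_2) = 0xA1
s_4 = Round(s_3, k_3) = 0xDB

0xDB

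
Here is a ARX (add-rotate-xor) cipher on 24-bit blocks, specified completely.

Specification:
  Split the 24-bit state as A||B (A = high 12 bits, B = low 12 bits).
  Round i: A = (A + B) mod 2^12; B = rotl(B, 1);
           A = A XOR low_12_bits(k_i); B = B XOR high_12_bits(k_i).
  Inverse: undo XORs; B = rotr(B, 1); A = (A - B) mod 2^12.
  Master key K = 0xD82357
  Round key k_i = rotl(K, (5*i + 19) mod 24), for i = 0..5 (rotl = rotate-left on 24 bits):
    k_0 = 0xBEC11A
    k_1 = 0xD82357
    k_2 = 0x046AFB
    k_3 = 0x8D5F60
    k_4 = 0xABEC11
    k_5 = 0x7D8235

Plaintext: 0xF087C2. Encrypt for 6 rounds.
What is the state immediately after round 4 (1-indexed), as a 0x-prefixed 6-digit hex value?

s_0 = plaintext = 0xF087C2
s_1 = Round(s_0, k_0) = 0x7D0468
s_2 = Round(s_1, k_1) = 0xF6F552
s_3 = Round(s_2, k_2) = 0xE3AAE2
s_4 = Round(s_3, k_3) = 0x67CD10
s_5 = Round(s_4, k_4) = 0xF9D09F
s_6 = Round(s_5, k_5) = 0x2096E6

0x67CD10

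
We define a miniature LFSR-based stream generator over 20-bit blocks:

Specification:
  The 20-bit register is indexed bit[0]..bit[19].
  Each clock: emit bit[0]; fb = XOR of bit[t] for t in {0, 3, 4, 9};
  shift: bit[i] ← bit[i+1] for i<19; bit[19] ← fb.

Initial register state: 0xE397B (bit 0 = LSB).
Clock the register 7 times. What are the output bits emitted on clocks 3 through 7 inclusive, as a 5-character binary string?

01111

reg_0 = 0xE397B
clock 1: out=1, reg = 0xF1CBD
clock 2: out=1, reg = 0xF8E5E
clock 3: out=0, reg = 0xFC72F
clock 4: out=1, reg = 0xFE397
clock 5: out=1, reg = 0xFF1CB
clock 6: out=1, reg = 0x7F8E5
clock 7: out=1, reg = 0xBFC72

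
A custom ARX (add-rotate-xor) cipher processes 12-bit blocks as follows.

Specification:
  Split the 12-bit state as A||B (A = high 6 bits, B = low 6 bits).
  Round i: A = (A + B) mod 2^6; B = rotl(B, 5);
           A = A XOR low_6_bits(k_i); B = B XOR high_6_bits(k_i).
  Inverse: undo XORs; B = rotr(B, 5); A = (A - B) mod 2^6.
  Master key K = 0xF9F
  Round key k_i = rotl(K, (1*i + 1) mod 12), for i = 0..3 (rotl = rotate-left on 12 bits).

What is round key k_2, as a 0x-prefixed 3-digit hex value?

K = 0xF9F
k_0 = rotl(K, (1*0+1) mod 12) = rotl(K, 1) = 0xF3F
k_1 = rotl(K, (1*1+1) mod 12) = rotl(K, 2) = 0xE7F
k_2 = rotl(K, (1*2+1) mod 12) = rotl(K, 3) = 0xCFF

0xCFF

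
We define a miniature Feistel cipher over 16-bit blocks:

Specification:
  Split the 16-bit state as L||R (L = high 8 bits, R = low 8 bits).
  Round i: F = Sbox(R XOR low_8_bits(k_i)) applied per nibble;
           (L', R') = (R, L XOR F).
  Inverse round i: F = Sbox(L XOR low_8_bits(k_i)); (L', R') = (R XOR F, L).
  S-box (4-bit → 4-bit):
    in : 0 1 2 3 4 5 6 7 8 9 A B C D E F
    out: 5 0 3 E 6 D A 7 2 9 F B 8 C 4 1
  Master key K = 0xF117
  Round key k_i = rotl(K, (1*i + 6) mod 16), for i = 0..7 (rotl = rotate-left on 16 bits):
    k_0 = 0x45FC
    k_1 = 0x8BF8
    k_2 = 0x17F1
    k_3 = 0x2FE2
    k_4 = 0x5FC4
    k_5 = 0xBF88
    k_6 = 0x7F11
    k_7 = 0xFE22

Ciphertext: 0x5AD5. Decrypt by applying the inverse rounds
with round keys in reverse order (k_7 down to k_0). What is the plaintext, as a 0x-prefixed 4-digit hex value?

s_0 = ciphertext = 0x5AD5
s_1 = InvRound(s_0, k_7) = 0xA75A
s_2 = InvRound(s_1, k_6) = 0xE0A7
s_3 = InvRound(s_2, k_5) = 0x05E0
s_4 = InvRound(s_3, k_4) = 0x6005
s_5 = InvRound(s_4, k_3) = 0x2660
s_6 = InvRound(s_5, k_2) = 0xA726
s_7 = InvRound(s_6, k_1) = 0xF7A7
s_8 = InvRound(s_7, k_0) = 0xFCF7

0xFCF7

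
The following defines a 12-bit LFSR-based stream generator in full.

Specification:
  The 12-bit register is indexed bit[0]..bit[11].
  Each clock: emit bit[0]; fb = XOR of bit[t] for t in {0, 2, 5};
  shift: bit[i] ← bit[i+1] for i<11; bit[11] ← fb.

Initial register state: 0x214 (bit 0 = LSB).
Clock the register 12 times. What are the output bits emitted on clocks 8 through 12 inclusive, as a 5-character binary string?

00100

reg_0 = 0x214
clock 1: out=0, reg = 0x90A
clock 2: out=0, reg = 0x485
clock 3: out=1, reg = 0x242
clock 4: out=0, reg = 0x121
clock 5: out=1, reg = 0x090
clock 6: out=0, reg = 0x048
clock 7: out=0, reg = 0x024
clock 8: out=0, reg = 0x012
clock 9: out=0, reg = 0x009
clock 10: out=1, reg = 0x804
clock 11: out=0, reg = 0xC02
clock 12: out=0, reg = 0x601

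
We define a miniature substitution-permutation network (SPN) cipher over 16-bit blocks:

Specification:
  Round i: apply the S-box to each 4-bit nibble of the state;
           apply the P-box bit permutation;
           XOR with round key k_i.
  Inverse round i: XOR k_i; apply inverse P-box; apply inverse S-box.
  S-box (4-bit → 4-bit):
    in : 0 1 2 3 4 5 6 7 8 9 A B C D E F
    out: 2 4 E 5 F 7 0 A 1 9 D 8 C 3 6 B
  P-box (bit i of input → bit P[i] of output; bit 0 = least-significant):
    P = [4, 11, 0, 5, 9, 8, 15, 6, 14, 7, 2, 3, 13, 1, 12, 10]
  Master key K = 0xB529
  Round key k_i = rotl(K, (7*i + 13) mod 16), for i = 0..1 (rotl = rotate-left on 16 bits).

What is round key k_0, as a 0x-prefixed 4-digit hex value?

0x36A5

K = 0xB529
k_0 = rotl(K, (7*0+13) mod 16) = rotl(K, 13) = 0x36A5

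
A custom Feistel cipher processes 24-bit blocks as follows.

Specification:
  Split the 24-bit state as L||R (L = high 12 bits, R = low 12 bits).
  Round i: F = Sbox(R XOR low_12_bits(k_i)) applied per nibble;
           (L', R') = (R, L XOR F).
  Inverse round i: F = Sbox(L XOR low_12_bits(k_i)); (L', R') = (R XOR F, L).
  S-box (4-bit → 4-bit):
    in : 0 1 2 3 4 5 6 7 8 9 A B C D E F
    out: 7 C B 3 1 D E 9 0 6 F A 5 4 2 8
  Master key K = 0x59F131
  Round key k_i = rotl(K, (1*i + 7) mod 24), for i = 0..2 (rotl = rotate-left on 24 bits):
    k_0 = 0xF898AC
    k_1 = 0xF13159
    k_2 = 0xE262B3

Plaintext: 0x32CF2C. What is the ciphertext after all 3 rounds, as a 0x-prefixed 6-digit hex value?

s_0 = plaintext = 0x32CF2C
s_1 = Round(s_0, k_0) = 0xF2CA2B
s_2 = Round(s_1, k_1) = 0xA2B5B7
s_3 = Round(s_2, k_2) = 0x5B735A

0x5B735A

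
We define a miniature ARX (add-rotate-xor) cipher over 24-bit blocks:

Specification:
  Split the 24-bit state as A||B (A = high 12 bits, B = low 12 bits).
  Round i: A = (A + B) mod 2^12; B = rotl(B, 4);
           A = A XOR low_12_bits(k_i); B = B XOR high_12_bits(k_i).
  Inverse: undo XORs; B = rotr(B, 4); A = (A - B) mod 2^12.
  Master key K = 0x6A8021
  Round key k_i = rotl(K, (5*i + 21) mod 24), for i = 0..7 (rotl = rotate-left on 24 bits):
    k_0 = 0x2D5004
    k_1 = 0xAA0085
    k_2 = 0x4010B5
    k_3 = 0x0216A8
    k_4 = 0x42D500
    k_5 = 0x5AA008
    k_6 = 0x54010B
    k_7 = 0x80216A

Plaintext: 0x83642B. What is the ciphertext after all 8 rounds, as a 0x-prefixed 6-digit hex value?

s_0 = plaintext = 0x83642B
s_1 = Round(s_0, k_0) = 0xC65061
s_2 = Round(s_1, k_1) = 0xC43CB0
s_3 = Round(s_2, k_2) = 0x846F0D
s_4 = Round(s_3, k_3) = 0x1FB0FE
s_5 = Round(s_4, k_4) = 0x7F9BCD
s_6 = Round(s_5, k_5) = 0x3CE971
s_7 = Round(s_6, k_6) = 0xC34259
s_8 = Round(s_7, k_7) = 0xFE7D90

0xFE7D90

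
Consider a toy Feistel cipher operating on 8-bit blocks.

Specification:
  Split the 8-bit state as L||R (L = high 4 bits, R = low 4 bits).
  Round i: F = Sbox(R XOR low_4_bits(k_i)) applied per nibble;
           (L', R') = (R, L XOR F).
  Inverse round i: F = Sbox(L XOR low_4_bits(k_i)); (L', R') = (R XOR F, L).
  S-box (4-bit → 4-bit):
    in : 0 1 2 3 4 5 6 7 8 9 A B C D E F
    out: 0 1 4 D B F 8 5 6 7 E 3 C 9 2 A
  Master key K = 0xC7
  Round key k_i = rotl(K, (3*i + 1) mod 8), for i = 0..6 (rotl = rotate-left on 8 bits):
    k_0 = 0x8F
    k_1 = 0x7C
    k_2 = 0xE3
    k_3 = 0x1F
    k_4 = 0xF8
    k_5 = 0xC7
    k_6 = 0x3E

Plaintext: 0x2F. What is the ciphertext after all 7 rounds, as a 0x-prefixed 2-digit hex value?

0xEA

s_0 = plaintext = 0x2F
s_1 = Round(s_0, k_0) = 0xF2
s_2 = Round(s_1, k_1) = 0x2D
s_3 = Round(s_2, k_2) = 0xD0
s_4 = Round(s_3, k_3) = 0x07
s_5 = Round(s_4, k_4) = 0x7A
s_6 = Round(s_5, k_5) = 0xAE
s_7 = Round(s_6, k_6) = 0xEA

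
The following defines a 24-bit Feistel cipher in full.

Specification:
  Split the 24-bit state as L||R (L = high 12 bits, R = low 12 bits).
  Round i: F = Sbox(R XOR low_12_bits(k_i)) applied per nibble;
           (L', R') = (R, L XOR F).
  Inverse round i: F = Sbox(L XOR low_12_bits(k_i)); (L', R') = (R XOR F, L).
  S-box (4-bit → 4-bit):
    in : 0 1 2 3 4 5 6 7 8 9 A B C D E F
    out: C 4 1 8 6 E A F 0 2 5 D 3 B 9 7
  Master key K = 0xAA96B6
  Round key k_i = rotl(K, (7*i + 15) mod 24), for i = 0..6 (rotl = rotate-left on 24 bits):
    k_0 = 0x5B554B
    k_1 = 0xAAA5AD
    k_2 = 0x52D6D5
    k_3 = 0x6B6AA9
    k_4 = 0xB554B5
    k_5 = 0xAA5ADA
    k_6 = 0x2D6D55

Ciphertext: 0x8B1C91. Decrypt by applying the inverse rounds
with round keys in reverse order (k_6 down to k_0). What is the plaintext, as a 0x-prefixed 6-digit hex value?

s_0 = ciphertext = 0x8B1C91
s_1 = InvRound(s_0, k_6) = 0x2078B1
s_2 = InvRound(s_1, k_5) = 0x80A207
s_3 = InvRound(s_2, k_4) = 0x1D080A
s_4 = InvRound(s_3, k_3) = 0x5F81D0
s_5 = InvRound(s_4, k_2) = 0x9CB5F8
s_6 = InvRound(s_5, k_1) = 0x6529CB
s_7 = InvRound(s_6, k_0) = 0x189652

0x189652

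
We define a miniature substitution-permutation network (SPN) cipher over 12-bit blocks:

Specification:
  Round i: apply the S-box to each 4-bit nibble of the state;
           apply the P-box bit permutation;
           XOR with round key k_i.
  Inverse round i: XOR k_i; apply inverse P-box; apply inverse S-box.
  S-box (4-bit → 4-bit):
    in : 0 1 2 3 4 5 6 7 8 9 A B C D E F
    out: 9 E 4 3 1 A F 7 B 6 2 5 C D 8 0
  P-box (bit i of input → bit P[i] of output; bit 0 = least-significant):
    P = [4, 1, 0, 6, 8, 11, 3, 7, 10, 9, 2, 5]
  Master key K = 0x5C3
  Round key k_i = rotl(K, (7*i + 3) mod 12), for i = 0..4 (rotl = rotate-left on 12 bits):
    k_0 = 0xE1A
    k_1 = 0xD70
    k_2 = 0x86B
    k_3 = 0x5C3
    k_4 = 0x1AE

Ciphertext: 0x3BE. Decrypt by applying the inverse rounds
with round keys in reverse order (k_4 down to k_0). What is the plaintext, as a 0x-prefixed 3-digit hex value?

0x93E

s_0 = ciphertext = 0x3BE
s_1 = InvRound(s_0, k_4) = 0xAF4
s_2 = InvRound(s_1, k_3) = 0x637
s_3 = InvRound(s_2, k_2) = 0x790
s_4 = InvRound(s_3, k_1) = 0x55E
s_5 = InvRound(s_4, k_0) = 0x93E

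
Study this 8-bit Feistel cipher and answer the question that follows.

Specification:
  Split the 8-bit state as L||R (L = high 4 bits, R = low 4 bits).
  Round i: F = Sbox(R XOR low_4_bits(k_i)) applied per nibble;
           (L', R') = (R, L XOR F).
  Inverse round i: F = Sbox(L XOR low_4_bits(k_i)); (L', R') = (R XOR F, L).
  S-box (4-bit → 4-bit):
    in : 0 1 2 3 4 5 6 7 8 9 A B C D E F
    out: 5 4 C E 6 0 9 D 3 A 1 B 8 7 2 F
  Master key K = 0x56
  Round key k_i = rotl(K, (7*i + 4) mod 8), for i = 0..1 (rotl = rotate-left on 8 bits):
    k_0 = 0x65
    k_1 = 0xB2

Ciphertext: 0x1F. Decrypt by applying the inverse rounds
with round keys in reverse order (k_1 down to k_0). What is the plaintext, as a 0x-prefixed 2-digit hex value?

0x71

s_0 = ciphertext = 0x1F
s_1 = InvRound(s_0, k_1) = 0x11
s_2 = InvRound(s_1, k_0) = 0x71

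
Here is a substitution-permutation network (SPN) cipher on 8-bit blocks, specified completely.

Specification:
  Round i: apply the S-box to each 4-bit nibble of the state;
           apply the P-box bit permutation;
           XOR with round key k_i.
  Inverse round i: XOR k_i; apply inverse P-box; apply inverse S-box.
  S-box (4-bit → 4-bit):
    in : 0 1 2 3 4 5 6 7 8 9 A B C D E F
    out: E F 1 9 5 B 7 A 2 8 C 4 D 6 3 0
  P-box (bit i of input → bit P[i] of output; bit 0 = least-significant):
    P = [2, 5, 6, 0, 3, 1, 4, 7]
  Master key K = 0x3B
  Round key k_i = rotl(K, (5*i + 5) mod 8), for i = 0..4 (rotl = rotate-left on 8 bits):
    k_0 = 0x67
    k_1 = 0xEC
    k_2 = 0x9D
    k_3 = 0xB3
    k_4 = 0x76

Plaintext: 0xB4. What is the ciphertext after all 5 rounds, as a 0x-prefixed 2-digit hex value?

s_0 = plaintext = 0xB4
s_1 = Round(s_0, k_0) = 0x33
s_2 = Round(s_1, k_1) = 0x61
s_3 = Round(s_2, k_2) = 0xE2
s_4 = Round(s_3, k_3) = 0xBD
s_5 = Round(s_4, k_4) = 0x06

0x06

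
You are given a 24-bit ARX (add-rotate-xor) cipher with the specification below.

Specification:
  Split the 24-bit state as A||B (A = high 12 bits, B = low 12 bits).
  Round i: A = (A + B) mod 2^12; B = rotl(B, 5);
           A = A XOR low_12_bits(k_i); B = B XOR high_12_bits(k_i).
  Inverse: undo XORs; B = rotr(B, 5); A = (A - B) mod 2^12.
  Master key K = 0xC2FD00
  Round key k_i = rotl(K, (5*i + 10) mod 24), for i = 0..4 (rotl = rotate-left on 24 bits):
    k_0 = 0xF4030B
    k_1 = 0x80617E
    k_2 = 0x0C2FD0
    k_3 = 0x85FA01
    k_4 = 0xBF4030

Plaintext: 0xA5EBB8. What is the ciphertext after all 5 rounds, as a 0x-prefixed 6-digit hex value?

s_0 = plaintext = 0xA5EBB8
s_1 = Round(s_0, k_0) = 0x51D857
s_2 = Round(s_1, k_1) = 0xC0A2F6
s_3 = Round(s_2, k_2) = 0x0D0E07
s_4 = Round(s_3, k_3) = 0x4D68A3
s_5 = Round(s_4, k_4) = 0xD49F85

0xD49F85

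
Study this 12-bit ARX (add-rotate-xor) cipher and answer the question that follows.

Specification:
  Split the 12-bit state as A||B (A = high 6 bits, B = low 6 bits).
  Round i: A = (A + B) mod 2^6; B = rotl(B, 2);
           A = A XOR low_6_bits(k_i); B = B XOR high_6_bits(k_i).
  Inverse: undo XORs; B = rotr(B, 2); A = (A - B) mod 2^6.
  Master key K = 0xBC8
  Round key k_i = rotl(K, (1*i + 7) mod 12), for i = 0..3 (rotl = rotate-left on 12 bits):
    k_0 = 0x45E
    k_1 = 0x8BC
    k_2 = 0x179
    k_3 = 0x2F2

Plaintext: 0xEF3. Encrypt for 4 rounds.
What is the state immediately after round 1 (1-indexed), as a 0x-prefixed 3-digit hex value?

0xC1E

s_0 = plaintext = 0xEF3
s_1 = Round(s_0, k_0) = 0xC1E
s_2 = Round(s_1, k_1) = 0xC9B
s_3 = Round(s_2, k_2) = 0xD28
s_4 = Round(s_3, k_3) = 0xBA9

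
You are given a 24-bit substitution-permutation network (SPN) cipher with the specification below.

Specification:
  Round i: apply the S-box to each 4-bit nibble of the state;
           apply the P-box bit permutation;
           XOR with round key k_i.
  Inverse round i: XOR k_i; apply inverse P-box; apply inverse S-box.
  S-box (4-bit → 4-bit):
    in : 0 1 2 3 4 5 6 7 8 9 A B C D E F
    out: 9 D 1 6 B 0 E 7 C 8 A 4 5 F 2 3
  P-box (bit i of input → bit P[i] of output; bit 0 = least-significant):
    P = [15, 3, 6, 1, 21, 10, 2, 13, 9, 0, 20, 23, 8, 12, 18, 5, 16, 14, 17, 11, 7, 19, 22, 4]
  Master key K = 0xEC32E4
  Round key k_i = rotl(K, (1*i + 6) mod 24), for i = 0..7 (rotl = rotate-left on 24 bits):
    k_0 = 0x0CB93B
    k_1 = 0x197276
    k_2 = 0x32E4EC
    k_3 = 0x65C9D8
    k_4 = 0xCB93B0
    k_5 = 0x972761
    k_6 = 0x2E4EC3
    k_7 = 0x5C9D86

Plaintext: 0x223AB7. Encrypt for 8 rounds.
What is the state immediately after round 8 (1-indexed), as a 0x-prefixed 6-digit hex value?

0x49F0C9

s_0 = plaintext = 0x223AB7
s_1 = Round(s_0, k_0) = 0x8929F6
s_2 = Round(s_1, k_1) = 0xF97F2C
s_3 = Round(s_2, k_2) = 0x1E7F2D
s_4 = Round(s_3, k_3) = 0x011A03
s_5 = Round(s_4, k_4) = 0x6CBA49
s_6 = Round(s_5, k_5) = 0x780372
s_7 = Round(s_6, k_6) = 0x54C366
s_8 = Round(s_7, k_7) = 0x49F0C9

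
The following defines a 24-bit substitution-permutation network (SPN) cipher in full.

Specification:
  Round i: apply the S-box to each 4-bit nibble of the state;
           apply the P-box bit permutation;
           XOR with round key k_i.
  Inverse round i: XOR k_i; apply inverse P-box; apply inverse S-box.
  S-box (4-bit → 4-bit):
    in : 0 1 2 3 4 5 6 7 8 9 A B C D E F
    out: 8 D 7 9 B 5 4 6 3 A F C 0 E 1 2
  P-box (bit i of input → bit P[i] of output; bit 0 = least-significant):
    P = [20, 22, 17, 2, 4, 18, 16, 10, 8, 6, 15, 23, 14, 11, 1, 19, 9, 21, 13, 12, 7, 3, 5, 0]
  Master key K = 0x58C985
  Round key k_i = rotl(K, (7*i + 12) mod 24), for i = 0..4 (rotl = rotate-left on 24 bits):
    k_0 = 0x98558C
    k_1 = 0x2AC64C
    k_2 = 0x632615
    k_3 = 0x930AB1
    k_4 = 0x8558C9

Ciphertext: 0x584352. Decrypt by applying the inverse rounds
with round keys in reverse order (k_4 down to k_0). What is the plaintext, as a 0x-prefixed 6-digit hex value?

0x268B43

s_0 = ciphertext = 0x584352
s_1 = InvRound(s_0, k_4) = 0x43D328
s_2 = InvRound(s_1, k_3) = 0x4081E8
s_3 = InvRound(s_2, k_2) = 0xA2C21B
s_4 = InvRound(s_3, k_1) = 0x0CB930
s_5 = InvRound(s_4, k_0) = 0x268B43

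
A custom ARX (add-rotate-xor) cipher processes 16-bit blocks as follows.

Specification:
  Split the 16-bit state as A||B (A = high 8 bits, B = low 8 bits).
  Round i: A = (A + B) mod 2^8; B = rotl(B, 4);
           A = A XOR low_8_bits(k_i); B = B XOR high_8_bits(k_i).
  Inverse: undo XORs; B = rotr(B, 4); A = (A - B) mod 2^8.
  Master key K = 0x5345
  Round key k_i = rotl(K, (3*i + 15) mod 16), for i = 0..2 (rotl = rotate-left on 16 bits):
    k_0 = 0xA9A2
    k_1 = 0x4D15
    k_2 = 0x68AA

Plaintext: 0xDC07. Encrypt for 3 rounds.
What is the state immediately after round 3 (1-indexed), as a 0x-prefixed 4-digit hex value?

0x7565

s_0 = plaintext = 0xDC07
s_1 = Round(s_0, k_0) = 0x41D9
s_2 = Round(s_1, k_1) = 0x0FD0
s_3 = Round(s_2, k_2) = 0x7565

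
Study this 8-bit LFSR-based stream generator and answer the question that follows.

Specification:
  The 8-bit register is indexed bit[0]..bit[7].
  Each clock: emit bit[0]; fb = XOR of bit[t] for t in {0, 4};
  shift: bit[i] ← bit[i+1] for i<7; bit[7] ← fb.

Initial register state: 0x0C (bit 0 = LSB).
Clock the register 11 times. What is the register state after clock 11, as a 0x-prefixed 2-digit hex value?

0x19

reg_0 = 0x0C
clock 1: out=0, reg = 0x06
clock 2: out=0, reg = 0x03
clock 3: out=1, reg = 0x81
clock 4: out=1, reg = 0xC0
clock 5: out=0, reg = 0x60
clock 6: out=0, reg = 0x30
clock 7: out=0, reg = 0x98
clock 8: out=0, reg = 0xCC
clock 9: out=0, reg = 0x66
clock 10: out=0, reg = 0x33
clock 11: out=1, reg = 0x19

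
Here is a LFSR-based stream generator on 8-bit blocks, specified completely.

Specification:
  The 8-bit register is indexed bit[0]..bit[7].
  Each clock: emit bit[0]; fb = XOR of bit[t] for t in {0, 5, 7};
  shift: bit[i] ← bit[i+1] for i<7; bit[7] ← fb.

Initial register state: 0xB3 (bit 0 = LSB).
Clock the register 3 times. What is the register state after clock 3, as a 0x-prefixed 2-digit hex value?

0xB6

reg_0 = 0xB3
clock 1: out=1, reg = 0xD9
clock 2: out=1, reg = 0x6C
clock 3: out=0, reg = 0xB6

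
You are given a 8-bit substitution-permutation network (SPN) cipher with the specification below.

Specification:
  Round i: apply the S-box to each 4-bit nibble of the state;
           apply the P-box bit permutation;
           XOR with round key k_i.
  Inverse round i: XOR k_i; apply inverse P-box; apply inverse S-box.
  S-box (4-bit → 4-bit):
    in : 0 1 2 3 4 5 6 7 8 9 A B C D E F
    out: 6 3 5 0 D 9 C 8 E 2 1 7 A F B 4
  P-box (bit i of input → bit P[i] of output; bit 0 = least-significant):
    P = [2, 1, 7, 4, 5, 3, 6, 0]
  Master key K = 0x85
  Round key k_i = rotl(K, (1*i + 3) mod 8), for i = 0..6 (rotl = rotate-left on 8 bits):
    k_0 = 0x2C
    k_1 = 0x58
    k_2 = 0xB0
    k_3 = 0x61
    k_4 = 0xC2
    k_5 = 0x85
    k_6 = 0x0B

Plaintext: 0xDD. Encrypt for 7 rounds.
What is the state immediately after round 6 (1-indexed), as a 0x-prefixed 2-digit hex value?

0x1E

s_0 = plaintext = 0xDD
s_1 = Round(s_0, k_0) = 0xD3
s_2 = Round(s_1, k_1) = 0x31
s_3 = Round(s_2, k_2) = 0xB6
s_4 = Round(s_3, k_3) = 0x99
s_5 = Round(s_4, k_4) = 0xC8
s_6 = Round(s_5, k_5) = 0x1E
s_7 = Round(s_6, k_6) = 0x35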